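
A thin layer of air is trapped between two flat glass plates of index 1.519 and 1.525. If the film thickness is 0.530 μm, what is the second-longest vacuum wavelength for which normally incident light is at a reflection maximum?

707 nm

Ray reflecting at the top interface goes from n = 1.519 toward n = 1.0: no phase shift.
Bottom surface (1.0 → 1.525): reflection off a higher-index medium gives a half-wave phase shift.
The two reflections differ by half a wavelength.
With one net inversion, constructive interference in reflection requires 2 n t = (m + ½) λ.
λ = 2 n t / (m + ½). The second-longest wavelength is m = 1: λ = 2 × 1.0 × 530 / 1.50 = 707 nm.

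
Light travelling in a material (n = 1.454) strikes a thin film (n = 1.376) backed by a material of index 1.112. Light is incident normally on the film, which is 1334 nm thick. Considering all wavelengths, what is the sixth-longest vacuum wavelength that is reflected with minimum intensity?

667 nm

Ray reflecting at the top interface goes from n = 1.454 toward n = 1.376: no phase shift.
At the lower boundary (n = 1.376 to n = 1.112) the reflected ray undergoes no phase shift.
The two reflections carry the same phase change, so no net offset.
So the condition for destructive reflection is 2 n t = (m + ½) λ.
λ = 2 n t / (m + ½). The sixth-longest wavelength is m = 5: λ = 2 × 1.376 × 1334 / 5.50 = 667 nm.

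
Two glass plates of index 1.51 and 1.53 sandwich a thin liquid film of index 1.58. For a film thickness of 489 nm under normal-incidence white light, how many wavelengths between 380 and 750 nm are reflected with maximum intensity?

Top surface (1.51 → 1.58): reflection off a higher-index medium gives a half-wave phase shift.
Bottom surface (1.58 → 1.53): reflection off a lower-index medium gives no phase shift.
The two reflections differ by half a wavelength.
For bright reflection here: 2 n t = (m + ½) λ.
λ = 2 n t / (m + ½) = 1545 / (m + ½) nm.
m=1: 1030 nm (IR); m=2: 618 nm (visible); m=3: 441 nm (visible); m=4: 343 nm (UV).

2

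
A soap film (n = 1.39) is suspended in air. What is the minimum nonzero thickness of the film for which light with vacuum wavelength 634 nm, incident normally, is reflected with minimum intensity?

Top surface (1.0 → 1.39): reflection off a higher-index medium gives a half-wave phase shift.
At the lower boundary (n = 1.39 to n = 1.0) the reflected ray undergoes no phase shift.
The two reflections differ by half a wavelength.
For minimum reflection here: 2 n t = m λ.
Minimum nonzero at m = 1: t = λ / (2 n) = 634 / (2 × 1.39) = 228 nm.

228 nm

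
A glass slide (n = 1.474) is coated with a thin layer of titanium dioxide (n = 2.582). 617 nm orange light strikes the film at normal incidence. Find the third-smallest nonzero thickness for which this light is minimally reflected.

358 nm

Top surface (1.0 → 2.582): reflection off a higher-index medium gives a half-wave phase shift.
Ray reflecting at the bottom interface goes from n = 2.582 toward n = 1.474: no phase shift.
The two reflections differ by half a wavelength.
So the condition for destructive reflection is 2 n t = m λ.
The third-smallest nonzero thickness corresponds to m = 3: t = m λ / (2 n) = 3.00 × 617 / (2 × 2.582) = 358 nm.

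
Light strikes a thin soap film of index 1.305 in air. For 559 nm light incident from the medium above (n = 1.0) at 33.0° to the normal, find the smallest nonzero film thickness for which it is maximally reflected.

Top surface (1.0 → 1.305): reflection off a higher-index medium gives a half-wave phase shift.
At the lower boundary (n = 1.305 to n = 1.0) the reflected ray undergoes no phase shift.
Exactly one π shift → a net half-wave offset.
With one net inversion, constructive interference in reflection requires 2 n t cos θ_r = (m + ½) λ.
Snell's law: 1.0 sin 33.0° = 1.305 sin θ_r → sin θ_r = 0.417, cos θ_r = 0.909.
Minimum at m = 0: t = λ / (4 n cos θ_r) = 559 / (4 × 1.305 × 0.909) = 118 nm.

118 nm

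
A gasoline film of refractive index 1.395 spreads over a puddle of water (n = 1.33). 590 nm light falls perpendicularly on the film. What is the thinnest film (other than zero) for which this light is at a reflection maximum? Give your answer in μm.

0.106 μm

At the upper boundary (n = 1.0 to n = 1.395) the reflected ray undergoes a half-wave phase shift.
Ray reflecting at the bottom interface goes from n = 1.395 toward n = 1.33: no phase shift.
The two reflections differ by half a wavelength.
With one net inversion, constructive interference in reflection requires 2 n t = (m + ½) λ.
Minimum at m = 0: t = λ / (4 n) = 590 / (4 × 1.395) = 106 nm.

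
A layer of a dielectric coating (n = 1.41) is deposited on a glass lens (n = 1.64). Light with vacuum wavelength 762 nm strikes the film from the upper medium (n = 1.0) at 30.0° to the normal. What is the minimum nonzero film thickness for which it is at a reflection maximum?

289 nm

Top surface (1.0 → 1.41): reflection off a higher-index medium gives a half-wave phase shift.
At the lower boundary (n = 1.41 to n = 1.64) the reflected ray undergoes a half-wave phase shift.
The two reflections carry the same phase change, so no net offset.
For maximum reflection here: 2 n t cos θ_r = m λ.
Snell's law: 1.0 sin 30.0° = 1.41 sin θ_r → sin θ_r = 0.355, cos θ_r = 0.935.
Minimum nonzero at m = 1: t = λ / (2 n cos θ_r) = 762 / (2 × 1.41 × 0.935) = 289 nm.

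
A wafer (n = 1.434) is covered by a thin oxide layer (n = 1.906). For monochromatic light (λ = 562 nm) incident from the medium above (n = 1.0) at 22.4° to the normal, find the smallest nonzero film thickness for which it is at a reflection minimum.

150 nm

Ray reflecting at the top interface goes from n = 1.0 toward n = 1.906: a half-wave phase shift.
Ray reflecting at the bottom interface goes from n = 1.906 toward n = 1.434: no phase shift.
Net: one phase inversion between the two reflected rays.
So the condition for destructive reflection is 2 n t cos θ_r = m λ.
Snell's law: 1.0 sin 22.4° = 1.906 sin θ_r → sin θ_r = 0.200, cos θ_r = 0.980.
Minimum nonzero at m = 1: t = λ / (2 n cos θ_r) = 562 / (2 × 1.906 × 0.980) = 150 nm.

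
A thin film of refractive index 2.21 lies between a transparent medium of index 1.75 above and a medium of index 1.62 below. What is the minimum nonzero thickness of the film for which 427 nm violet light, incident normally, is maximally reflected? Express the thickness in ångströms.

483 Å

Ray reflecting at the top interface goes from n = 1.75 toward n = 2.21: a half-wave phase shift.
Bottom surface (2.21 → 1.62): reflection off a lower-index medium gives no phase shift.
The two reflections differ by half a wavelength.
For bright reflection here: 2 n t = (m + ½) λ.
Minimum at m = 0: t = λ / (4 n) = 427 / (4 × 2.21) = 48.3 nm.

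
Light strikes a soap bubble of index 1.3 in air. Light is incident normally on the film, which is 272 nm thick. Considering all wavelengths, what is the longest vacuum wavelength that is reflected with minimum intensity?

At the upper boundary (n = 1.0 to n = 1.3) the reflected ray undergoes a half-wave phase shift.
At the lower boundary (n = 1.3 to n = 1.0) the reflected ray undergoes no phase shift.
Net: one phase inversion between the two reflected rays.
For weak reflection here: 2 n t = m λ.
λ = 2 n t / m. The longest wavelength is m = 1: λ = 2 × 1.3 × 272 / 1.00 = 707 nm.

707 nm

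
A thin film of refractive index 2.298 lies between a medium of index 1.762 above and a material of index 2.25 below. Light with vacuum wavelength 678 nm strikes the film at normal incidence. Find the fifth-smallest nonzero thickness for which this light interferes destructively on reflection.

Ray reflecting at the top interface goes from n = 1.762 toward n = 2.298: a half-wave phase shift.
At the lower boundary (n = 2.298 to n = 2.25) the reflected ray undergoes no phase shift.
Net: one phase inversion between the two reflected rays.
With one net inversion, destructive interference in reflection requires 2 n t = m λ.
The fifth-smallest nonzero thickness corresponds to m = 5: t = m λ / (2 n) = 5.00 × 678 / (2 × 2.298) = 738 nm.

738 nm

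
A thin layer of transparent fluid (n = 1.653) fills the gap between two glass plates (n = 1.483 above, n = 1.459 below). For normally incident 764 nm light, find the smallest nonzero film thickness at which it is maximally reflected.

At the upper boundary (n = 1.483 to n = 1.653) the reflected ray undergoes a half-wave phase shift.
At the lower boundary (n = 1.653 to n = 1.459) the reflected ray undergoes no phase shift.
Net: one phase inversion between the two reflected rays.
For maximum reflection here: 2 n t = (m + ½) λ.
Minimum at m = 0: t = λ / (4 n) = 764 / (4 × 1.653) = 116 nm.

116 nm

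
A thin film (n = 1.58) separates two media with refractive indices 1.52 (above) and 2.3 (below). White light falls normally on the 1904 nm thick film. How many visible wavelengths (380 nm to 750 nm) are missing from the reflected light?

8

Top surface (1.52 → 1.58): reflection off a higher-index medium gives a half-wave phase shift.
Ray reflecting at the bottom interface goes from n = 1.58 toward n = 2.3: a half-wave phase shift.
Net: no relative phase inversion (both shifts match).
With no net inversion, destructive interference in reflection requires 2 n t = (m + ½) λ.
λ = 2 n t / (m + ½) = 6017 / (m + ½) nm.
m=7: 802 nm (IR); m=8: 708 nm (visible); m=9: 633 nm (visible); m=10: 573 nm (visible); m=11: 523 nm (visible); m=12: 481 nm (visible); m=13: 446 nm (visible); m=14: 415 nm (visible); m=15: 388 nm (visible); m=16: 365 nm (UV).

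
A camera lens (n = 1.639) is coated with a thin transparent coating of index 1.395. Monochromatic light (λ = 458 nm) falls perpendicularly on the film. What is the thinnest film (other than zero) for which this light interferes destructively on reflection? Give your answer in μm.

At the upper boundary (n = 1.0 to n = 1.395) the reflected ray undergoes a half-wave phase shift.
Ray reflecting at the bottom interface goes from n = 1.395 toward n = 1.639: a half-wave phase shift.
Net: no relative phase inversion (both shifts match).
For weak reflection here: 2 n t = (m + ½) λ.
Minimum at m = 0: t = λ / (4 n) = 458 / (4 × 1.395) = 82.1 nm.

0.0821 μm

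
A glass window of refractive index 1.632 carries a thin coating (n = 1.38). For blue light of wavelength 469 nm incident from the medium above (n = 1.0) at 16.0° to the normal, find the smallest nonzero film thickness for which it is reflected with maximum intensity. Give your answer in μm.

Ray reflecting at the top interface goes from n = 1.0 toward n = 1.38: a half-wave phase shift.
At the lower boundary (n = 1.38 to n = 1.632) the reflected ray undergoes a half-wave phase shift.
The two reflections carry the same phase change, so no net offset.
For strong reflection here: 2 n t cos θ_r = m λ.
Snell's law: 1.0 sin 16.0° = 1.38 sin θ_r → sin θ_r = 0.200, cos θ_r = 0.980.
Minimum nonzero at m = 1: t = λ / (2 n cos θ_r) = 469 / (2 × 1.38 × 0.980) = 173 nm.

0.173 μm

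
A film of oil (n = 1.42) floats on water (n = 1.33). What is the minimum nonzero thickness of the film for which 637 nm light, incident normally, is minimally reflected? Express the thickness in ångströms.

2243 Å

Ray reflecting at the top interface goes from n = 1.0 toward n = 1.42: a half-wave phase shift.
Ray reflecting at the bottom interface goes from n = 1.42 toward n = 1.33: no phase shift.
Net: one phase inversion between the two reflected rays.
So the condition for destructive reflection is 2 n t = m λ.
Minimum nonzero at m = 1: t = λ / (2 n) = 637 / (2 × 1.42) = 224 nm.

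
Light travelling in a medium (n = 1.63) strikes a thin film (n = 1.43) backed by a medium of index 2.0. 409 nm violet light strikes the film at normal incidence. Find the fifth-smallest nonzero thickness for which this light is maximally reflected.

At the upper boundary (n = 1.63 to n = 1.43) the reflected ray undergoes no phase shift.
Ray reflecting at the bottom interface goes from n = 1.43 toward n = 2.0: a half-wave phase shift.
Exactly one π shift → a net half-wave offset.
For strong reflection here: 2 n t = (m + ½) λ.
The fifth-smallest nonzero thickness corresponds to m = 4: t = (m + ½) λ / (2 n) = 4.50 × 409 / (2 × 1.43) = 644 nm.

644 nm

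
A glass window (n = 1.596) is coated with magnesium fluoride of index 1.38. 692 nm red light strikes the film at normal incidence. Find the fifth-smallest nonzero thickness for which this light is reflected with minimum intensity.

1128 nm

At the upper boundary (n = 1.0 to n = 1.38) the reflected ray undergoes a half-wave phase shift.
Bottom surface (1.38 → 1.596): reflection off a higher-index medium gives a half-wave phase shift.
Zero or two π shifts → no net half-wave offset.
So the condition for destructive reflection is 2 n t = (m + ½) λ.
The fifth-smallest nonzero thickness corresponds to m = 4: t = (m + ½) λ / (2 n) = 4.50 × 692 / (2 × 1.38) = 1128 nm.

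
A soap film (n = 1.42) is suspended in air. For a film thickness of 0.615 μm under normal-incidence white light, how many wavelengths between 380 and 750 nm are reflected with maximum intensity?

3

At the upper boundary (n = 1.0 to n = 1.42) the reflected ray undergoes a half-wave phase shift.
Ray reflecting at the bottom interface goes from n = 1.42 toward n = 1.0: no phase shift.
The two reflections differ by half a wavelength.
So the condition for constructive reflection is 2 n t = (m + ½) λ.
λ = 2 n t / (m + ½) = 1747 / (m + ½) nm.
m=1: 1164 nm (IR); m=2: 699 nm (visible); m=3: 499 nm (visible); m=4: 388 nm (visible); m=5: 318 nm (UV).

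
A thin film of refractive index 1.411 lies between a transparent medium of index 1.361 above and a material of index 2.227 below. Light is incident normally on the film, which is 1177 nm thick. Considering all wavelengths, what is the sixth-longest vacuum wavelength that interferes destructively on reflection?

At the upper boundary (n = 1.361 to n = 1.411) the reflected ray undergoes a half-wave phase shift.
Bottom surface (1.411 → 2.227): reflection off a higher-index medium gives a half-wave phase shift.
Zero or two π shifts → no net half-wave offset.
So the condition for destructive reflection is 2 n t = (m + ½) λ.
λ = 2 n t / (m + ½). The sixth-longest wavelength is m = 5: λ = 2 × 1.411 × 1177 / 5.50 = 604 nm.

604 nm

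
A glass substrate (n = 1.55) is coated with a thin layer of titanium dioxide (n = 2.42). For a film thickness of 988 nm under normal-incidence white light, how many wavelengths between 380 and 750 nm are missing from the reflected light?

6

Ray reflecting at the top interface goes from n = 1.0 toward n = 2.42: a half-wave phase shift.
At the lower boundary (n = 2.42 to n = 1.55) the reflected ray undergoes no phase shift.
Net: one phase inversion between the two reflected rays.
With one net inversion, destructive interference in reflection requires 2 n t = m λ.
λ = 2 n t / m = 4782 / m nm.
m=6: 797 nm (IR); m=7: 683 nm (visible); m=8: 598 nm (visible); m=9: 531 nm (visible); m=10: 478 nm (visible); m=11: 435 nm (visible); m=12: 398 nm (visible); m=13: 368 nm (UV).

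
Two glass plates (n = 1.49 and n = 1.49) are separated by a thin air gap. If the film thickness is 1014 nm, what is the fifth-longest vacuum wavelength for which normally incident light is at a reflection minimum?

406 nm

Top surface (1.49 → 1.0): reflection off a lower-index medium gives no phase shift.
At the lower boundary (n = 1.0 to n = 1.49) the reflected ray undergoes a half-wave phase shift.
The two reflections differ by half a wavelength.
For dark reflection here: 2 n t = m λ.
λ = 2 n t / m. The fifth-longest wavelength is m = 5: λ = 2 × 1.0 × 1014 / 5.00 = 406 nm.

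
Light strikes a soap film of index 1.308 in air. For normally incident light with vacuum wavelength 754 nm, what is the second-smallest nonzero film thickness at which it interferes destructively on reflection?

576 nm

Ray reflecting at the top interface goes from n = 1.0 toward n = 1.308: a half-wave phase shift.
Bottom surface (1.308 → 1.0): reflection off a lower-index medium gives no phase shift.
Exactly one π shift → a net half-wave offset.
For dark reflection here: 2 n t = m λ.
The second-smallest nonzero thickness corresponds to m = 2: t = m λ / (2 n) = 2.00 × 754 / (2 × 1.308) = 576 nm.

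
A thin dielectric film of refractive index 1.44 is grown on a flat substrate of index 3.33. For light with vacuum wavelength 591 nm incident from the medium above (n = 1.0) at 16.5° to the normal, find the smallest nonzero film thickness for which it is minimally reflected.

Ray reflecting at the top interface goes from n = 1.0 toward n = 1.44: a half-wave phase shift.
Ray reflecting at the bottom interface goes from n = 1.44 toward n = 3.33: a half-wave phase shift.
Net: no relative phase inversion (both shifts match).
With no net inversion, destructive interference in reflection requires 2 n t cos θ_r = (m + ½) λ.
Snell's law: 1.0 sin 16.5° = 1.44 sin θ_r → sin θ_r = 0.197, cos θ_r = 0.980.
Minimum at m = 0: t = λ / (4 n cos θ_r) = 591 / (4 × 1.44 × 0.980) = 105 nm.

105 nm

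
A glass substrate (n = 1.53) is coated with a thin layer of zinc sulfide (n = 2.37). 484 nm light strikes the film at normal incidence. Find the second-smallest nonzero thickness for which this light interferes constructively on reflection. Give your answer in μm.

At the upper boundary (n = 1.0 to n = 2.37) the reflected ray undergoes a half-wave phase shift.
Ray reflecting at the bottom interface goes from n = 2.37 toward n = 1.53: no phase shift.
Exactly one π shift → a net half-wave offset.
So the condition for constructive reflection is 2 n t = (m + ½) λ.
The second-smallest nonzero thickness corresponds to m = 1: t = (m + ½) λ / (2 n) = 1.50 × 484 / (2 × 2.37) = 153 nm.

0.153 μm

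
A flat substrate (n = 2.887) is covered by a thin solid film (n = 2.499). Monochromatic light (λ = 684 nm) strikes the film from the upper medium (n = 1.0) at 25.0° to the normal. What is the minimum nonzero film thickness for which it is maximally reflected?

139 nm

At the upper boundary (n = 1.0 to n = 2.499) the reflected ray undergoes a half-wave phase shift.
Bottom surface (2.499 → 2.887): reflection off a higher-index medium gives a half-wave phase shift.
Net: no relative phase inversion (both shifts match).
With no net inversion, constructive interference in reflection requires 2 n t cos θ_r = m λ.
Snell's law: 1.0 sin 25.0° = 2.499 sin θ_r → sin θ_r = 0.169, cos θ_r = 0.986.
Minimum nonzero at m = 1: t = λ / (2 n cos θ_r) = 684 / (2 × 2.499 × 0.986) = 139 nm.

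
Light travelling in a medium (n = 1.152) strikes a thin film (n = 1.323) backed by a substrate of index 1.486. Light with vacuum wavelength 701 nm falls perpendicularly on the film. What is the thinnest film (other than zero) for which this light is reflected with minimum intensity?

At the upper boundary (n = 1.152 to n = 1.323) the reflected ray undergoes a half-wave phase shift.
Ray reflecting at the bottom interface goes from n = 1.323 toward n = 1.486: a half-wave phase shift.
Zero or two π shifts → no net half-wave offset.
So the condition for destructive reflection is 2 n t = (m + ½) λ.
Minimum at m = 0: t = λ / (4 n) = 701 / (4 × 1.323) = 132 nm.

132 nm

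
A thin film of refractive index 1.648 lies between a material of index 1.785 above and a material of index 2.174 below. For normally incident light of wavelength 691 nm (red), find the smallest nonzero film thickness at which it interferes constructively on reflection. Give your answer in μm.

0.105 μm

Ray reflecting at the top interface goes from n = 1.785 toward n = 1.648: no phase shift.
At the lower boundary (n = 1.648 to n = 2.174) the reflected ray undergoes a half-wave phase shift.
Exactly one π shift → a net half-wave offset.
With one net inversion, constructive interference in reflection requires 2 n t = (m + ½) λ.
Minimum at m = 0: t = λ / (4 n) = 691 / (4 × 1.648) = 105 nm.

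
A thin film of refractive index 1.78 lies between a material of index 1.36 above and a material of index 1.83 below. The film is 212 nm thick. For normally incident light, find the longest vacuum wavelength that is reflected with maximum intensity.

755 nm

Top surface (1.36 → 1.78): reflection off a higher-index medium gives a half-wave phase shift.
At the lower boundary (n = 1.78 to n = 1.83) the reflected ray undergoes a half-wave phase shift.
Net: no relative phase inversion (both shifts match).
With no net inversion, constructive interference in reflection requires 2 n t = m λ.
λ = 2 n t / m. The longest wavelength is m = 1: λ = 2 × 1.78 × 212 / 1.00 = 755 nm.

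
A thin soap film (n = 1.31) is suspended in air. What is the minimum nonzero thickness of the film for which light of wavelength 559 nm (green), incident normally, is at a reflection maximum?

Top surface (1.0 → 1.31): reflection off a higher-index medium gives a half-wave phase shift.
At the lower boundary (n = 1.31 to n = 1.0) the reflected ray undergoes no phase shift.
Exactly one π shift → a net half-wave offset.
For bright reflection here: 2 n t = (m + ½) λ.
Minimum at m = 0: t = λ / (4 n) = 559 / (4 × 1.31) = 107 nm.

107 nm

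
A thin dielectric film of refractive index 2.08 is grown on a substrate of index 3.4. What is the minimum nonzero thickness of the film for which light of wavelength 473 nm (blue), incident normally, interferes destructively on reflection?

56.9 nm

Ray reflecting at the top interface goes from n = 1.0 toward n = 2.08: a half-wave phase shift.
Ray reflecting at the bottom interface goes from n = 2.08 toward n = 3.4: a half-wave phase shift.
Zero or two π shifts → no net half-wave offset.
For minimum reflection here: 2 n t = (m + ½) λ.
Minimum at m = 0: t = λ / (4 n) = 473 / (4 × 2.08) = 56.9 nm.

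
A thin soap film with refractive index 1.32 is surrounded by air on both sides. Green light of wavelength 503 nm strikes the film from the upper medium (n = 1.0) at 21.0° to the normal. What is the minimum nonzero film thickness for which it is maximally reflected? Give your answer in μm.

At the upper boundary (n = 1.0 to n = 1.32) the reflected ray undergoes a half-wave phase shift.
Ray reflecting at the bottom interface goes from n = 1.32 toward n = 1.0: no phase shift.
Exactly one π shift → a net half-wave offset.
For maximum reflection here: 2 n t cos θ_r = (m + ½) λ.
Snell's law: 1.0 sin 21.0° = 1.32 sin θ_r → sin θ_r = 0.271, cos θ_r = 0.962.
Minimum at m = 0: t = λ / (4 n cos θ_r) = 503 / (4 × 1.32 × 0.962) = 99.0 nm.

0.0990 μm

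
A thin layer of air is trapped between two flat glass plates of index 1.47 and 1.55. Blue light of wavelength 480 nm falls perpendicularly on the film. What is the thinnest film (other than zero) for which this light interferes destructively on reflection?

At the upper boundary (n = 1.47 to n = 1.0) the reflected ray undergoes no phase shift.
Ray reflecting at the bottom interface goes from n = 1.0 toward n = 1.55: a half-wave phase shift.
Net: one phase inversion between the two reflected rays.
For weak reflection here: 2 n t = m λ.
Minimum nonzero at m = 1: t = λ / (2 n) = 480 / (2 × 1.0) = 240 nm.

240 nm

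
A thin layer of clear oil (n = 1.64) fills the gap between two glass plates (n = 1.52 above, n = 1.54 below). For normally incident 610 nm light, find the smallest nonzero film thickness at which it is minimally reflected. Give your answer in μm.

0.186 μm

At the upper boundary (n = 1.52 to n = 1.64) the reflected ray undergoes a half-wave phase shift.
At the lower boundary (n = 1.64 to n = 1.54) the reflected ray undergoes no phase shift.
Exactly one π shift → a net half-wave offset.
With one net inversion, destructive interference in reflection requires 2 n t = m λ.
Minimum nonzero at m = 1: t = λ / (2 n) = 610 / (2 × 1.64) = 186 nm.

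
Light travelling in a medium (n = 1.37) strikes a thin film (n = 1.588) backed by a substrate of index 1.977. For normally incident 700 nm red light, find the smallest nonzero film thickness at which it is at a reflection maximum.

220 nm

Ray reflecting at the top interface goes from n = 1.37 toward n = 1.588: a half-wave phase shift.
Ray reflecting at the bottom interface goes from n = 1.588 toward n = 1.977: a half-wave phase shift.
Zero or two π shifts → no net half-wave offset.
With no net inversion, constructive interference in reflection requires 2 n t = m λ.
Minimum nonzero at m = 1: t = λ / (2 n) = 700 / (2 × 1.588) = 220 nm.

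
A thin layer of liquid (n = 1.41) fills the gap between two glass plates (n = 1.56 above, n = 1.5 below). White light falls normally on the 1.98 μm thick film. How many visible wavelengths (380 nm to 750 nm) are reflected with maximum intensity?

8

Top surface (1.56 → 1.41): reflection off a lower-index medium gives no phase shift.
At the lower boundary (n = 1.41 to n = 1.5) the reflected ray undergoes a half-wave phase shift.
The two reflections differ by half a wavelength.
For bright reflection here: 2 n t = (m + ½) λ.
λ = 2 n t / (m + ½) = 5584 / (m + ½) nm.
m=6: 859 nm (IR); m=7: 744 nm (visible); m=8: 657 nm (visible); m=9: 588 nm (visible); m=10: 532 nm (visible); m=11: 486 nm (visible); m=12: 447 nm (visible); m=13: 414 nm (visible); m=14: 385 nm (visible); m=15: 360 nm (UV).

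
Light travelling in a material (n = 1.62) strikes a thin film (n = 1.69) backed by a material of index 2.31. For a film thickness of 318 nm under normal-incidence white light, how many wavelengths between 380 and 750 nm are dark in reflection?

Ray reflecting at the top interface goes from n = 1.62 toward n = 1.69: a half-wave phase shift.
At the lower boundary (n = 1.69 to n = 2.31) the reflected ray undergoes a half-wave phase shift.
Net: no relative phase inversion (both shifts match).
With no net inversion, destructive interference in reflection requires 2 n t = (m + ½) λ.
λ = 2 n t / (m + ½) = 1075 / (m + ½) nm.
m=0: 2150 nm (IR); m=1: 717 nm (visible); m=2: 430 nm (visible); m=3: 307 nm (UV).

2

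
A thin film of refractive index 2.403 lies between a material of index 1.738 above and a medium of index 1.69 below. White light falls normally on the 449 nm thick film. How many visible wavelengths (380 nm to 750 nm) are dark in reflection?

3

Top surface (1.738 → 2.403): reflection off a higher-index medium gives a half-wave phase shift.
Ray reflecting at the bottom interface goes from n = 2.403 toward n = 1.69: no phase shift.
Net: one phase inversion between the two reflected rays.
With one net inversion, destructive interference in reflection requires 2 n t = m λ.
λ = 2 n t / m = 2158 / m nm.
m=2: 1079 nm (IR); m=3: 719 nm (visible); m=4: 539 nm (visible); m=5: 432 nm (visible); m=6: 360 nm (UV).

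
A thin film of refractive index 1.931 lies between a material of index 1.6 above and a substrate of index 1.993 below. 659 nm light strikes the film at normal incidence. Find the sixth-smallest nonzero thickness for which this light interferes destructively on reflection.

939 nm

Top surface (1.6 → 1.931): reflection off a higher-index medium gives a half-wave phase shift.
At the lower boundary (n = 1.931 to n = 1.993) the reflected ray undergoes a half-wave phase shift.
Net: no relative phase inversion (both shifts match).
With no net inversion, destructive interference in reflection requires 2 n t = (m + ½) λ.
The sixth-smallest nonzero thickness corresponds to m = 5: t = (m + ½) λ / (2 n) = 5.50 × 659 / (2 × 1.931) = 939 nm.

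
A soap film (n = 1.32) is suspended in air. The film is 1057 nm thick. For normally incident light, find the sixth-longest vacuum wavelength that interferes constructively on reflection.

507 nm

Ray reflecting at the top interface goes from n = 1.0 toward n = 1.32: a half-wave phase shift.
Ray reflecting at the bottom interface goes from n = 1.32 toward n = 1.0: no phase shift.
Net: one phase inversion between the two reflected rays.
With one net inversion, constructive interference in reflection requires 2 n t = (m + ½) λ.
λ = 2 n t / (m + ½). The sixth-longest wavelength is m = 5: λ = 2 × 1.32 × 1057 / 5.50 = 507 nm.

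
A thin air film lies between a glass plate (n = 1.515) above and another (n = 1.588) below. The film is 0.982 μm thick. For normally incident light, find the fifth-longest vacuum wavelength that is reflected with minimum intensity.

At the upper boundary (n = 1.515 to n = 1.0) the reflected ray undergoes no phase shift.
Bottom surface (1.0 → 1.588): reflection off a higher-index medium gives a half-wave phase shift.
Net: one phase inversion between the two reflected rays.
With one net inversion, destructive interference in reflection requires 2 n t = m λ.
λ = 2 n t / m. The fifth-longest wavelength is m = 5: λ = 2 × 1.0 × 982 / 5.00 = 393 nm.

393 nm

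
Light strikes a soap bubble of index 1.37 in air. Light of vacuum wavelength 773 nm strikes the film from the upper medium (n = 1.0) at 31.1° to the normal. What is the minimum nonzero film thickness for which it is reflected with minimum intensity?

305 nm

Top surface (1.0 → 1.37): reflection off a higher-index medium gives a half-wave phase shift.
Bottom surface (1.37 → 1.0): reflection off a lower-index medium gives no phase shift.
Net: one phase inversion between the two reflected rays.
For weak reflection here: 2 n t cos θ_r = m λ.
Snell's law: 1.0 sin 31.1° = 1.37 sin θ_r → sin θ_r = 0.377, cos θ_r = 0.926.
Minimum nonzero at m = 1: t = λ / (2 n cos θ_r) = 773 / (2 × 1.37 × 0.926) = 305 nm.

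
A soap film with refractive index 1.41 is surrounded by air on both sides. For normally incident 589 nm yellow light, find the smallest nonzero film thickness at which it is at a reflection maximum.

At the upper boundary (n = 1.0 to n = 1.41) the reflected ray undergoes a half-wave phase shift.
At the lower boundary (n = 1.41 to n = 1.0) the reflected ray undergoes no phase shift.
Exactly one π shift → a net half-wave offset.
With one net inversion, constructive interference in reflection requires 2 n t = (m + ½) λ.
Minimum at m = 0: t = λ / (4 n) = 589 / (4 × 1.41) = 104 nm.

104 nm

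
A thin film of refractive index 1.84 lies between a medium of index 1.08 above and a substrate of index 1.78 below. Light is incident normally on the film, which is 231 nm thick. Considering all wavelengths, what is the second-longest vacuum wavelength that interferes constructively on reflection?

Ray reflecting at the top interface goes from n = 1.08 toward n = 1.84: a half-wave phase shift.
Ray reflecting at the bottom interface goes from n = 1.84 toward n = 1.78: no phase shift.
The two reflections differ by half a wavelength.
For bright reflection here: 2 n t = (m + ½) λ.
λ = 2 n t / (m + ½). The second-longest wavelength is m = 1: λ = 2 × 1.84 × 231 / 1.50 = 567 nm.

567 nm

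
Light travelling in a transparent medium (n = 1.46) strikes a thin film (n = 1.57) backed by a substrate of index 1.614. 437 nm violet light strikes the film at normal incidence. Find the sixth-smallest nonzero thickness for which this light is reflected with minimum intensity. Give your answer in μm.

0.765 μm

Ray reflecting at the top interface goes from n = 1.46 toward n = 1.57: a half-wave phase shift.
Ray reflecting at the bottom interface goes from n = 1.57 toward n = 1.614: a half-wave phase shift.
The two reflections carry the same phase change, so no net offset.
For dark reflection here: 2 n t = (m + ½) λ.
The sixth-smallest nonzero thickness corresponds to m = 5: t = (m + ½) λ / (2 n) = 5.50 × 437 / (2 × 1.57) = 765 nm.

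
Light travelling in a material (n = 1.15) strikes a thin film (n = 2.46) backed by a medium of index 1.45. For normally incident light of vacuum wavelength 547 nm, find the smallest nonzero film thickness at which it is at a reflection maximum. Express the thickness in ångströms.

Top surface (1.15 → 2.46): reflection off a higher-index medium gives a half-wave phase shift.
At the lower boundary (n = 2.46 to n = 1.45) the reflected ray undergoes no phase shift.
Exactly one π shift → a net half-wave offset.
With one net inversion, constructive interference in reflection requires 2 n t = (m + ½) λ.
Minimum at m = 0: t = λ / (4 n) = 547 / (4 × 2.46) = 55.6 nm.

556 Å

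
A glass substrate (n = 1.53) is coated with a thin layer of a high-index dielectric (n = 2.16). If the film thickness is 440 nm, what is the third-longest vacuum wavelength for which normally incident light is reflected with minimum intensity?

Ray reflecting at the top interface goes from n = 1.0 toward n = 2.16: a half-wave phase shift.
Ray reflecting at the bottom interface goes from n = 2.16 toward n = 1.53: no phase shift.
The two reflections differ by half a wavelength.
So the condition for destructive reflection is 2 n t = m λ.
λ = 2 n t / m. The third-longest wavelength is m = 3: λ = 2 × 2.16 × 440 / 3.00 = 634 nm.

634 nm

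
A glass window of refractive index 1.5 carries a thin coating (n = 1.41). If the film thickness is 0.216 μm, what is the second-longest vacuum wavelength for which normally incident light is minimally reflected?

At the upper boundary (n = 1.0 to n = 1.41) the reflected ray undergoes a half-wave phase shift.
Ray reflecting at the bottom interface goes from n = 1.41 toward n = 1.5: a half-wave phase shift.
Zero or two π shifts → no net half-wave offset.
With no net inversion, destructive interference in reflection requires 2 n t = (m + ½) λ.
λ = 2 n t / (m + ½). The second-longest wavelength is m = 1: λ = 2 × 1.41 × 216 / 1.50 = 406 nm.

406 nm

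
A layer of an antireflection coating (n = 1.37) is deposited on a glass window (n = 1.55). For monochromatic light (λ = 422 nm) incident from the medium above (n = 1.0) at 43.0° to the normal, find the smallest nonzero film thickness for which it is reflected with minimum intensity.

88.8 nm

Top surface (1.0 → 1.37): reflection off a higher-index medium gives a half-wave phase shift.
Ray reflecting at the bottom interface goes from n = 1.37 toward n = 1.55: a half-wave phase shift.
The two reflections carry the same phase change, so no net offset.
With no net inversion, destructive interference in reflection requires 2 n t cos θ_r = (m + ½) λ.
Snell's law: 1.0 sin 43.0° = 1.37 sin θ_r → sin θ_r = 0.498, cos θ_r = 0.867.
Minimum at m = 0: t = λ / (4 n cos θ_r) = 422 / (4 × 1.37 × 0.867) = 88.8 nm.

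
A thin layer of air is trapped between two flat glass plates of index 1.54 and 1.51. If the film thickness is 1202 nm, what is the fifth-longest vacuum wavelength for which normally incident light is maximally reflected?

534 nm

Ray reflecting at the top interface goes from n = 1.54 toward n = 1.0: no phase shift.
At the lower boundary (n = 1.0 to n = 1.51) the reflected ray undergoes a half-wave phase shift.
Exactly one π shift → a net half-wave offset.
With one net inversion, constructive interference in reflection requires 2 n t = (m + ½) λ.
λ = 2 n t / (m + ½). The fifth-longest wavelength is m = 4: λ = 2 × 1.0 × 1202 / 4.50 = 534 nm.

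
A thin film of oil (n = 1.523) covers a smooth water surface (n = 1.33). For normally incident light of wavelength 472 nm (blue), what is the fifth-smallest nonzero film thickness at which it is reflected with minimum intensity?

Ray reflecting at the top interface goes from n = 1.0 toward n = 1.523: a half-wave phase shift.
Bottom surface (1.523 → 1.33): reflection off a lower-index medium gives no phase shift.
Exactly one π shift → a net half-wave offset.
With one net inversion, destructive interference in reflection requires 2 n t = m λ.
The fifth-smallest nonzero thickness corresponds to m = 5: t = m λ / (2 n) = 5.00 × 472 / (2 × 1.523) = 775 nm.

775 nm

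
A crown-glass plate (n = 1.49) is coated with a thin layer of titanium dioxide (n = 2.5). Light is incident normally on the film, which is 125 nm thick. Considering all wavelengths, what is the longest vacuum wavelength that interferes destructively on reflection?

Ray reflecting at the top interface goes from n = 1.0 toward n = 2.5: a half-wave phase shift.
Bottom surface (2.5 → 1.49): reflection off a lower-index medium gives no phase shift.
The two reflections differ by half a wavelength.
So the condition for destructive reflection is 2 n t = m λ.
λ = 2 n t / m. The longest wavelength is m = 1: λ = 2 × 2.5 × 125 / 1.00 = 625 nm.

625 nm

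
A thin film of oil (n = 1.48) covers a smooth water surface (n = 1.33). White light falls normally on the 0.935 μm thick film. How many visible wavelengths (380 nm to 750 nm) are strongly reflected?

3

Top surface (1.0 → 1.48): reflection off a higher-index medium gives a half-wave phase shift.
Bottom surface (1.48 → 1.33): reflection off a lower-index medium gives no phase shift.
The two reflections differ by half a wavelength.
So the condition for constructive reflection is 2 n t = (m + ½) λ.
λ = 2 n t / (m + ½) = 2768 / (m + ½) nm.
m=3: 791 nm (IR); m=4: 615 nm (visible); m=5: 503 nm (visible); m=6: 426 nm (visible); m=7: 369 nm (UV).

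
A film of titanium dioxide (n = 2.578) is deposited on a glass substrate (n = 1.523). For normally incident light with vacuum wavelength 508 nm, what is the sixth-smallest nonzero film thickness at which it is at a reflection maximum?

Top surface (1.0 → 2.578): reflection off a higher-index medium gives a half-wave phase shift.
Ray reflecting at the bottom interface goes from n = 2.578 toward n = 1.523: no phase shift.
The two reflections differ by half a wavelength.
With one net inversion, constructive interference in reflection requires 2 n t = (m + ½) λ.
The sixth-smallest nonzero thickness corresponds to m = 5: t = (m + ½) λ / (2 n) = 5.50 × 508 / (2 × 2.578) = 542 nm.

542 nm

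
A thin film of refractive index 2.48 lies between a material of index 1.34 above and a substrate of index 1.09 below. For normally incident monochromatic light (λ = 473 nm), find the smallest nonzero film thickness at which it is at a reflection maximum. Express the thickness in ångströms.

477 Å

At the upper boundary (n = 1.34 to n = 2.48) the reflected ray undergoes a half-wave phase shift.
Ray reflecting at the bottom interface goes from n = 2.48 toward n = 1.09: no phase shift.
Net: one phase inversion between the two reflected rays.
For bright reflection here: 2 n t = (m + ½) λ.
Minimum at m = 0: t = λ / (4 n) = 473 / (4 × 2.48) = 47.7 nm.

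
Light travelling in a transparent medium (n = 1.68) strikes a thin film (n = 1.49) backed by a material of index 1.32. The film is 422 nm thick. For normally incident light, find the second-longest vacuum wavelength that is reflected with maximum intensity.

At the upper boundary (n = 1.68 to n = 1.49) the reflected ray undergoes no phase shift.
At the lower boundary (n = 1.49 to n = 1.32) the reflected ray undergoes no phase shift.
The two reflections carry the same phase change, so no net offset.
With no net inversion, constructive interference in reflection requires 2 n t = m λ.
λ = 2 n t / m. The second-longest wavelength is m = 2: λ = 2 × 1.49 × 422 / 2.00 = 629 nm.

629 nm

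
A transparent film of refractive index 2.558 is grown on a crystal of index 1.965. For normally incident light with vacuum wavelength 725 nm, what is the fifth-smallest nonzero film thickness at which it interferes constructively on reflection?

At the upper boundary (n = 1.0 to n = 2.558) the reflected ray undergoes a half-wave phase shift.
Ray reflecting at the bottom interface goes from n = 2.558 toward n = 1.965: no phase shift.
The two reflections differ by half a wavelength.
So the condition for constructive reflection is 2 n t = (m + ½) λ.
The fifth-smallest nonzero thickness corresponds to m = 4: t = (m + ½) λ / (2 n) = 4.50 × 725 / (2 × 2.558) = 638 nm.

638 nm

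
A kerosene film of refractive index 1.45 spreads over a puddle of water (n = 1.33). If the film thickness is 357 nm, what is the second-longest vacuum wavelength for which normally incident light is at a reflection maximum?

690 nm

At the upper boundary (n = 1.0 to n = 1.45) the reflected ray undergoes a half-wave phase shift.
At the lower boundary (n = 1.45 to n = 1.33) the reflected ray undergoes no phase shift.
Exactly one π shift → a net half-wave offset.
With one net inversion, constructive interference in reflection requires 2 n t = (m + ½) λ.
λ = 2 n t / (m + ½). The second-longest wavelength is m = 1: λ = 2 × 1.45 × 357 / 1.50 = 690 nm.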